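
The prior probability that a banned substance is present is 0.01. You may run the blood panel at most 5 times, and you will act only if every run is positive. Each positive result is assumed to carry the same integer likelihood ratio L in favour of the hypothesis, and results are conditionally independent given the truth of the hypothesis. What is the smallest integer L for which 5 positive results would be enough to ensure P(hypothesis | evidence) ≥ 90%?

Prior odds = 0.01/0.99 = 1/99.
Target odds = 0.9/0.1 = 9.
Need L⁵ ≥ 9 ÷ (1/99) = 891.
3⁵ = 243 < 891 ≤ 1024 = 4⁵, so L = 4.

4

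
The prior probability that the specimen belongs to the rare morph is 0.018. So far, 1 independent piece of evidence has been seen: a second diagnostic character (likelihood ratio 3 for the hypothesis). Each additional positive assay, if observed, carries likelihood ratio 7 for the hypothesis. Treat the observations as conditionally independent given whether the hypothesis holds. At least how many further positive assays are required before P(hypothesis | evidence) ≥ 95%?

Prior odds = 0.018/0.982 = 9/491.
Bayes factor of the evidence already in hand = 3.
Odds after that evidence = (9/491) × 3 = 27/491.
Target odds = 0.95/0.05 = 19.
Need 7ⁿ ≥ 19 ÷ (27/491) = 9329/27.
7³ = 343 falls short of 9329/27 but 7⁴ = 2401 reaches it, so n = 4.

4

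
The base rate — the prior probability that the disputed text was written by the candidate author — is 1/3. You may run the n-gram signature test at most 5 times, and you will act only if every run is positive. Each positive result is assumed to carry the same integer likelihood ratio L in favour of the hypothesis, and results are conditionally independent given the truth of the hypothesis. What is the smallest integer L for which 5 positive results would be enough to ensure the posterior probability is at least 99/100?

3

Prior odds = (1/3)/(2/3) = 0.5.
Target odds = 0.99/0.01 = 99.
Need L⁵ ≥ 99 ÷ 0.5 = 198.
2⁵ = 32 < 198 ≤ 243 = 3⁵, so L = 3.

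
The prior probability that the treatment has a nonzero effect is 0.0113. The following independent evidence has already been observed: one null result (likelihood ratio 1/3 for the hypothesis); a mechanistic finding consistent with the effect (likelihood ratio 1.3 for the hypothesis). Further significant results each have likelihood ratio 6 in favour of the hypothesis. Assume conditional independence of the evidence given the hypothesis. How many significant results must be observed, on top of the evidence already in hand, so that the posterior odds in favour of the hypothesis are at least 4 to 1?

Prior odds = 0.0113/0.9887 = 113/9887.
Combined Bayes factor of the evidence already in hand = (1/3) × 1.3 = 13/30.
Odds after that evidence = (113/9887) × 13/30 = 1469/296610.
Target odds = 4.
Need 6ⁿ ≥ 4 ÷ (1469/296610) = 1186440/1469.
6³ = 216 falls short of 1186440/1469 but 6⁴ = 1296 reaches it, so n = 4.

4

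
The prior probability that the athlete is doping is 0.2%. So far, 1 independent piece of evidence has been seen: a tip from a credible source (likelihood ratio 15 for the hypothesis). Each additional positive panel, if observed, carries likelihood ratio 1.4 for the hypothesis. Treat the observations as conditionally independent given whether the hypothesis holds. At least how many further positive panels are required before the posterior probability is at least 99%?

Prior odds = 0.002/0.998 = 1/499.
Bayes factor of the evidence already in hand = 15.
Odds after that evidence = (1/499) × 15 = 15/499.
Target odds = 0.99/0.01 = 99.
Need 1.4ⁿ ≥ 99 ÷ (15/499) = 3293.4.
1.4²⁴ ≈3214.2 falls short of 3293.4 but 1.4²⁵ ≈4499.88 reaches it, so n = 25.

25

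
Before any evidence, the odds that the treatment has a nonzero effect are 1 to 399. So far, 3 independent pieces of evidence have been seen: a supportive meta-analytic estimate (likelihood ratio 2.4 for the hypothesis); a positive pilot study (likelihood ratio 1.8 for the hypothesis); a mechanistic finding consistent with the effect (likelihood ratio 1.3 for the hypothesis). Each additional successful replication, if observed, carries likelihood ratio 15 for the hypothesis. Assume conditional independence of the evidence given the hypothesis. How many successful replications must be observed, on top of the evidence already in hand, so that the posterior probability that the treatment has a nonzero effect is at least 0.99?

Prior odds = 1/399.
Combined Bayes factor of the evidence already in hand = 2.4 × 1.8 × 1.3 = 5.616.
Odds after that evidence = (1/399) × 5.616 = 234/16625.
Target odds = 0.99/0.01 = 99.
Need 15ⁿ ≥ 99 ÷ (234/16625) = 182875/26.
15³ = 3375 falls short of 182875/26 but 15⁴ = 50625 reaches it, so n = 4.

4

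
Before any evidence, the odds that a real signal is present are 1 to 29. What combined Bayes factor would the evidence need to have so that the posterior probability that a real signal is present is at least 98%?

1421

Prior odds = 1/29.
Target odds = 0.98/0.02 = 49.
Required Bayes factor = 49 ÷ (1/29) = 1421.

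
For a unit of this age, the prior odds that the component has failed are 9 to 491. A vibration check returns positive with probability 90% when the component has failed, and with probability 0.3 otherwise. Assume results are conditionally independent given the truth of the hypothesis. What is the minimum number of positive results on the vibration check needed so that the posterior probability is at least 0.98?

8

Prior odds = 9/491.
Likelihood ratio of a positive result = 0.9/0.3 = 3.
Target odds: 0.98 ÷ 0.02 = 49.
Require 3ⁿ ≥ 49 ÷ (9/491) = 24059/9.
3⁷ = 2187 falls short of 24059/9 but 3⁸ = 6561 reaches it, so n = 8.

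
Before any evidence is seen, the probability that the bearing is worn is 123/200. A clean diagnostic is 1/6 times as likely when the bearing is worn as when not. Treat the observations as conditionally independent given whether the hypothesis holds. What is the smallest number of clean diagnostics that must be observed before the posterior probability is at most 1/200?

4

Prior odds: 0.615 ÷ 0.385 = 123/77.
Likelihood ratio per clean diagnostic = 1/6.
Target odds: 0.005 ÷ 0.995 = 1/199.
Need (123/77) × (1/6)ⁿ ≤ 1/199, i.e. (1/6)ⁿ ≤ 77/24477.
(1/6)³ = 1/216 is still above 77/24477 but (1/6)⁴ = 1/1296 is at or below it, so n = 4.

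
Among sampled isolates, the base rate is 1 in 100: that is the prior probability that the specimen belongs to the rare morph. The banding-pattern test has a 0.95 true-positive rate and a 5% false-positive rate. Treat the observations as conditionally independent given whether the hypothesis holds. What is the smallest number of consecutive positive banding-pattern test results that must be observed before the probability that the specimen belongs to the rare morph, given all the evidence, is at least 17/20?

3

Prior odds = 0.01/0.99 = 1/99.
Likelihood ratio of a positive result = 0.95/0.05 = 19.
Target posterior odds = 0.85/0.15 = 17/3.
Require 19ⁿ ≥ 17/3 ÷ (1/99) = 561.
19² = 361 falls short of 561 but 19³ = 6859 reaches it, so n = 3.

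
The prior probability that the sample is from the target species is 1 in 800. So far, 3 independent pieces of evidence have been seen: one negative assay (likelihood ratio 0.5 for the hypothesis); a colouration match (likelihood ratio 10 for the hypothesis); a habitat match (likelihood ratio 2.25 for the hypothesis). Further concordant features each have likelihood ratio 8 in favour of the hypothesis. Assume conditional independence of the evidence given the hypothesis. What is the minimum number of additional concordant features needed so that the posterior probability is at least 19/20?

4

Prior odds = 0.00125/0.99875 = 1/799.
Combined Bayes factor of the evidence already in hand = 0.5 × 10 × 2.25 = 11.25.
Odds after that evidence = (1/799) × 11.25 = 45/3196.
Target odds = 0.95/0.05 = 19.
Need 8ⁿ ≥ 19 ÷ (45/3196) = 60724/45.
8³ = 512 falls short of 60724/45 but 8⁴ = 4096 reaches it, so n = 4.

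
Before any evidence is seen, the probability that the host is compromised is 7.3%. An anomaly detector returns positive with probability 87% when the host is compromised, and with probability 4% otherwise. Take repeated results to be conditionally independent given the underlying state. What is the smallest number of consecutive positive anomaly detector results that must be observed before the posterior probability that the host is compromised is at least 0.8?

2

Prior odds: 0.073 ÷ 0.927 = 73/927.
Likelihood ratio of a positive result = 0.87/0.04 = 21.75.
Target posterior odds = 0.8/0.2 = 4.
Need (73/927) × 21.75ⁿ ≥ 4, i.e. 21.75ⁿ ≥ 3708/73.
21.75¹ = 21.75 falls short of 3708/73 but 21.75² = 473.0625 reaches it, so n = 2.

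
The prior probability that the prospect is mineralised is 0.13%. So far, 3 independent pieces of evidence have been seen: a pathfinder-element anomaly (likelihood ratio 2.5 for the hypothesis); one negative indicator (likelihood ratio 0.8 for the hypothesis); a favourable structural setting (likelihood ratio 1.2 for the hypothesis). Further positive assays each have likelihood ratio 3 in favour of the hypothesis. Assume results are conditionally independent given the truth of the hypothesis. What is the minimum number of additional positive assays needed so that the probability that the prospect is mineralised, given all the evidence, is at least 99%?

10

Prior odds = 0.0013/0.9987 = 13/9987.
Combined Bayes factor of the evidence already in hand = 2.5 × 0.8 × 1.2 = 2.4.
Odds after that evidence = (13/9987) × 2.4 = 52/16645.
Target odds = 0.99/0.01 = 99.
Need 3ⁿ ≥ 99 ÷ (52/16645) = 1647855/52.
3⁹ = 19683 falls short of 1647855/52 but 3¹⁰ = 59049 reaches it, so n = 10.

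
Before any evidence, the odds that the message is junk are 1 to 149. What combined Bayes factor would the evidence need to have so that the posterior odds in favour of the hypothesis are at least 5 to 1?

Prior odds = 1/149.
Target odds = 5.
Required Bayes factor = 5 ÷ (1/149) = 745.

745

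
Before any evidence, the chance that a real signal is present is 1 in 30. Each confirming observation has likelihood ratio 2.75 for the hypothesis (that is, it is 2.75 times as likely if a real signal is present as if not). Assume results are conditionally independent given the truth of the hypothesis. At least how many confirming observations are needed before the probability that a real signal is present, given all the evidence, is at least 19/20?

7

Prior odds = (1/30)/(29/30) = 1/29.
Likelihood ratio per confirming observation = 2.75.
Target posterior odds = 0.95/0.05 = 19.
Need (1/29) × 2.75ⁿ ≥ 19, i.e. 2.75ⁿ ≥ 551.
2.75⁶ = 1771561/4096 falls short of 551 but 2.75⁷ = 19487171/16384 reaches it, so n = 7.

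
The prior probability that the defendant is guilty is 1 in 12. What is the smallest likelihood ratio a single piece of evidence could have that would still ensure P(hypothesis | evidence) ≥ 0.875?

Prior odds = (1/12)/(11/12) = 1/11.
Target odds = 0.875/0.125 = 7.
Required Bayes factor = 7 ÷ (1/11) = 77.

77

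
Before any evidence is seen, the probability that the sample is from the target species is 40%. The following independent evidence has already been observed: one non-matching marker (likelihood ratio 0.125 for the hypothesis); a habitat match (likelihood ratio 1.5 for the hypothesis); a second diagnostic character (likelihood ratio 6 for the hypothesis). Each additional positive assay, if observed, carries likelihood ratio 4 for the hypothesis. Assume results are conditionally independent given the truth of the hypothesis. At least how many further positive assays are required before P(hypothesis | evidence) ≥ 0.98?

4

Prior odds = 0.4/0.6 = 2/3.
Combined Bayes factor of the evidence already in hand = 0.125 × 1.5 × 6 = 1.125.
Odds after that evidence = (2/3) × 1.125 = 0.75.
Target odds = 0.98/0.02 = 49.
Need 4ⁿ ≥ 49 ÷ 0.75 = 196/3.
4³ = 64 falls short of 196/3 but 4⁴ = 256 reaches it, so n = 4.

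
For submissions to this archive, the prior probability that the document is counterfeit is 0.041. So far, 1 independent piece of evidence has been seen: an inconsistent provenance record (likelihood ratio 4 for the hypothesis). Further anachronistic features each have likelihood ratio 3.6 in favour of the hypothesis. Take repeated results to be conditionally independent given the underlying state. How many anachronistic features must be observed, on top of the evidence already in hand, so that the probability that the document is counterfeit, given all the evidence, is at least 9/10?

4

Prior odds = 0.041/0.959 = 41/959.
Bayes factor of the evidence already in hand = 4.
Odds after that evidence = (41/959) × 4 = 164/959.
Target odds = 0.9/0.1 = 9.
Need 3.6ⁿ ≥ 9 ÷ (164/959) = 8631/164.
3.6³ = 46.656 falls short of 8631/164 but 3.6⁴ = 167.9616 reaches it, so n = 4.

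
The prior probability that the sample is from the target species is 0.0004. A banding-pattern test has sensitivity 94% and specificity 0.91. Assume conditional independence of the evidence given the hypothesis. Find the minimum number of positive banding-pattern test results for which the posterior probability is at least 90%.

Prior odds: 0.0004 ÷ 0.9996 = 1/2499.
False-positive rate = 1 − 0.91 = 0.09; likelihood ratio of a positive = 0.94/0.09 = 94/9.
Target posterior odds = 0.9/0.1 = 9.
Need (1/2499) × (94/9)ⁿ ≥ 9, i.e. (94/9)ⁿ ≥ 22491.
(94/9)⁴ = 78074896/6561 falls short of 22491 but (94/9)⁵ ≈124287 reaches it, so n = 5.

5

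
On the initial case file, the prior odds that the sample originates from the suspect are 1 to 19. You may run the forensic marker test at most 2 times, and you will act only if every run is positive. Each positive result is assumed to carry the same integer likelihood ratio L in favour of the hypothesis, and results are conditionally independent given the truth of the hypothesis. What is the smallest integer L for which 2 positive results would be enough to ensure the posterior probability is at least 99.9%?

138

Prior odds = 1/19.
Target odds = 0.999/0.001 = 999.
Need L² ≥ 999 ÷ (1/19) = 18981.
137² = 18769 < 18981 ≤ 19044 = 138², so L = 138.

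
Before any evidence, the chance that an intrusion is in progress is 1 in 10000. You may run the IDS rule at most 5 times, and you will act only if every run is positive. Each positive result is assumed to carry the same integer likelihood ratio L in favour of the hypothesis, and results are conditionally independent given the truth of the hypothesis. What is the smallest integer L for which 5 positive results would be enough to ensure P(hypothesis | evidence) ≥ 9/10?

10

Prior odds = 0.0001/0.9999 = 1/9999.
Target odds = 0.9/0.1 = 9.
Need L⁵ ≥ 9 ÷ (1/9999) = 89991.
9⁵ = 59049 < 89991 ≤ 100000 = 10⁵, so L = 10.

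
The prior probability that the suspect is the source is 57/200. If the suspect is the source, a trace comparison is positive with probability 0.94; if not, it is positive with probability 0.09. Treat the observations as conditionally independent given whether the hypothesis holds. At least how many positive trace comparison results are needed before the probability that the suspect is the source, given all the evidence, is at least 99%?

3

Prior odds = 0.285/0.715 = 57/143.
Likelihood ratio of a positive = 0.94/0.09 = 94/9.
Target posterior odds = 0.99/0.01 = 99.
Require (94/9)ⁿ ≥ 99 ÷ (57/143) = 4719/19.
(94/9)² = 8836/81 falls short of 4719/19 but (94/9)³ = 830584/729 reaches it, so n = 3.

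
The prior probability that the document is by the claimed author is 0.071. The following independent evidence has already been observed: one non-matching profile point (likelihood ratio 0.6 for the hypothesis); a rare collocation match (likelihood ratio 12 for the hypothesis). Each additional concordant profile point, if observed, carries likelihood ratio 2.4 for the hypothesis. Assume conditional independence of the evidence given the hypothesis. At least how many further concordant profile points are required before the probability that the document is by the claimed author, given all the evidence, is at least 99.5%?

Prior odds = 0.071/0.929 = 71/929.
Combined Bayes factor of the evidence already in hand = 0.6 × 12 = 7.2.
Odds after that evidence = (71/929) × 7.2 = 2556/4645.
Target odds = 0.995/0.005 = 199.
Need 2.4ⁿ ≥ 199 ÷ (2556/4645) = 924355/2556.
2.4⁶ = 2985984/15625 falls short of 924355/2556 but 2.4⁷ = 35831808/78125 reaches it, so n = 7.

7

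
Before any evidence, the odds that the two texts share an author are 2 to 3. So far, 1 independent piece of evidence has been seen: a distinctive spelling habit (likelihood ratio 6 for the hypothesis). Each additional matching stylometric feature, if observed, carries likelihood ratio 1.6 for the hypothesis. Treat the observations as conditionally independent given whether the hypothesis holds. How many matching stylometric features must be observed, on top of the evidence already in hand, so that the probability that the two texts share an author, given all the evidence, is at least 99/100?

7

Prior odds = 2/3.
Bayes factor of the evidence already in hand = 6.
Odds after that evidence = (2/3) × 6 = 4.
Target odds = 0.99/0.01 = 99.
Need 1.6ⁿ ≥ 99 ÷ 4 = 24.75.
1.6⁶ = 262144/15625 falls short of 24.75 but 1.6⁷ = 2097152/78125 reaches it, so n = 7.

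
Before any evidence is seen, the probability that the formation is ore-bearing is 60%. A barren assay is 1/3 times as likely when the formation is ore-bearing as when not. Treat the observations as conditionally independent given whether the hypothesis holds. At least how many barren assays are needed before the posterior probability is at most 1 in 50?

4

Prior odds: 0.6 ÷ 0.4 = 1.5.
Likelihood ratio per barren assay = 1/3.
Target posterior odds = 0.02/0.98 = 1/49.
Need 1.5 × (1/3)ⁿ ≤ 1/49, i.e. (1/3)ⁿ ≤ 2/147.
(1/3)³ = 1/27 is still above 2/147 but (1/3)⁴ = 1/81 is at or below it, so n = 4.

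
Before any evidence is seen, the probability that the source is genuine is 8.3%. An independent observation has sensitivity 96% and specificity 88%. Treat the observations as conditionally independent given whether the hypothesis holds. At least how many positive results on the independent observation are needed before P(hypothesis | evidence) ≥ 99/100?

4

Prior odds: 0.083 ÷ 0.917 = 83/917.
False-positive rate = 1 − 0.88 = 0.12; likelihood ratio of a positive = 0.96/0.12 = 8.
Target posterior odds = 0.99/0.01 = 99.
Need (83/917) × 8ⁿ ≥ 99, i.e. 8ⁿ ≥ 90783/83.
8³ = 512 falls short of 90783/83 but 8⁴ = 4096 reaches it, so n = 4.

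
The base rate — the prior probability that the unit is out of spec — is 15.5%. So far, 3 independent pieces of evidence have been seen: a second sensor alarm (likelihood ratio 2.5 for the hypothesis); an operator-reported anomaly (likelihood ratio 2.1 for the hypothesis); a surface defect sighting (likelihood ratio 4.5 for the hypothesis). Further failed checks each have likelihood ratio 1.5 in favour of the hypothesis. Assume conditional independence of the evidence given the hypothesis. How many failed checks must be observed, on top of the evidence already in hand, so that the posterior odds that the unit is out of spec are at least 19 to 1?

4

Prior odds = 0.155/0.845 = 31/169.
Combined Bayes factor of the evidence already in hand = 2.5 × 2.1 × 4.5 = 23.625.
Odds after that evidence = (31/169) × 23.625 = 5859/1352.
Target odds = 19.
Need 1.5ⁿ ≥ 19 ÷ (5859/1352) = 25688/5859.
1.5³ = 3.375 falls short of 25688/5859 but 1.5⁴ = 5.0625 reaches it, so n = 4.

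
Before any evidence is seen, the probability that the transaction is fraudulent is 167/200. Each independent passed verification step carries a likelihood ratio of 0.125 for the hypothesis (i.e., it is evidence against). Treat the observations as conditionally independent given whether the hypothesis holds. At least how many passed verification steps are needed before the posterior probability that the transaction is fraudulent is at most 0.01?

3

Prior odds: 0.835 ÷ 0.165 = 167/33.
Likelihood ratio per passed verification step = 0.125.
Target posterior odds = 0.01/0.99 = 1/99.
Need (167/33) × 0.125ⁿ ≤ 1/99, i.e. 0.125ⁿ ≤ 1/501.
0.125² = 0.015625 is still above 1/501 but 0.125³ = 0.001953125 is at or below it, so n = 3.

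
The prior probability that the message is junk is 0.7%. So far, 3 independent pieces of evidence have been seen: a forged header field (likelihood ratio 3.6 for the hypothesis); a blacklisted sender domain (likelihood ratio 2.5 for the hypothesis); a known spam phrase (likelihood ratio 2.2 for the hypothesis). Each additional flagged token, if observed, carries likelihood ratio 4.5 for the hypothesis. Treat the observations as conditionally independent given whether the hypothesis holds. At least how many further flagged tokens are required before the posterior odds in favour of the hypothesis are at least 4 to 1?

Prior odds = 0.007/0.993 = 7/993.
Combined Bayes factor of the evidence already in hand = 3.6 × 2.5 × 2.2 = 19.8.
Odds after that evidence = (7/993) × 19.8 = 231/1655.
Target odds = 4.
Need 4.5ⁿ ≥ 4 ÷ (231/1655) = 6620/231.
4.5² = 20.25 falls short of 6620/231 but 4.5³ = 91.125 reaches it, so n = 3.

3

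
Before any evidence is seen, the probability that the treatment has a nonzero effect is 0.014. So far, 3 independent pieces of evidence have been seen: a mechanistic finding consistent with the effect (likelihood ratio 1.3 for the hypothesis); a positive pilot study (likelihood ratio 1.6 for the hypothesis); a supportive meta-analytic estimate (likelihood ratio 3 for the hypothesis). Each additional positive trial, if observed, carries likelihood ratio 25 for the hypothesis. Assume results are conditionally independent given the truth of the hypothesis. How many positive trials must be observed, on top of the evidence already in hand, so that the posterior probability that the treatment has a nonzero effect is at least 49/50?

Prior odds = 0.014/0.986 = 7/493.
Combined Bayes factor of the evidence already in hand = 1.3 × 1.6 × 3 = 6.24.
Odds after that evidence = (7/493) × 6.24 = 1092/12325.
Target odds = 0.98/0.02 = 49.
Need 25ⁿ ≥ 49 ÷ (1092/12325) = 86275/156.
25¹ = 25 falls short of 86275/156 but 25² = 625 reaches it, so n = 2.

2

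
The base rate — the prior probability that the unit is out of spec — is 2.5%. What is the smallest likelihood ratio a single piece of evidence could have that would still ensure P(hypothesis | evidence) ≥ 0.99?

Prior odds = 0.025/0.975 = 1/39.
Target odds = 0.99/0.01 = 99.
Required Bayes factor = 99 ÷ (1/39) = 3861.

3861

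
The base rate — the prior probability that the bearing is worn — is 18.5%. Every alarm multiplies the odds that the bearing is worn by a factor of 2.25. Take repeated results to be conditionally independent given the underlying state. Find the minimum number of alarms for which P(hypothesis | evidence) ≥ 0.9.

5

Prior odds: 0.185 ÷ 0.815 = 37/163.
Likelihood ratio per alarm = 2.25.
Target odds: 0.9 ÷ 0.1 = 9.
Need (37/163) × 2.25ⁿ ≥ 9, i.e. 2.25ⁿ ≥ 1467/37.
2.25⁴ = 25.62890625 falls short of 1467/37 but 2.25⁵ = 59049/1024 reaches it, so n = 5.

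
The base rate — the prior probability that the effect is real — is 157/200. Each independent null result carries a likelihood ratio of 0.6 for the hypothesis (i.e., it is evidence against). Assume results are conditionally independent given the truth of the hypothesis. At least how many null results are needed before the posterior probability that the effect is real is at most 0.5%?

13

Prior odds = 0.785/0.215 = 157/43.
Likelihood ratio per null result = 0.6.
Target posterior odds = 0.005/0.995 = 1/199.
Require 0.6ⁿ ≤ 1/199 ÷ (157/43) = 43/31243.
0.6¹² = 531441/244140625 is still above 43/31243 but 0.6¹³ ≈0.00130607 is at or below it, so n = 13.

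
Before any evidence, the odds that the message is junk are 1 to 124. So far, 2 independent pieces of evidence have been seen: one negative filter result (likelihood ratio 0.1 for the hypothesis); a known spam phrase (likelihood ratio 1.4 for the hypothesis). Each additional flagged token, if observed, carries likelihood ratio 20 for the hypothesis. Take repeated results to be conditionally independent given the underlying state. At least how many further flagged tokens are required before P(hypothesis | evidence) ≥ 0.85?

3

Prior odds = 1/124.
Combined Bayes factor of the evidence already in hand = 0.1 × 1.4 = 0.14.
Odds after that evidence = (1/124) × 0.14 = 7/6200.
Target odds = 0.85/0.15 = 17/3.
Need 20ⁿ ≥ 17/3 ÷ (7/6200) = 105400/21.
20² = 400 falls short of 105400/21 but 20³ = 8000 reaches it, so n = 3.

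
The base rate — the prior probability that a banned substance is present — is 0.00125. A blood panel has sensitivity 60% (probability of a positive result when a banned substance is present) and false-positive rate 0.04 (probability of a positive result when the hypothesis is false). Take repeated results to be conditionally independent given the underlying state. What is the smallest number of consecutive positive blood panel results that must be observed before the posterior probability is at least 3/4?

3

Prior odds = 0.00125/0.99875 = 1/799.
Likelihood ratio of a positive result = 0.6/0.04 = 15.
Target posterior odds = 0.75/0.25 = 3.
Need (1/799) × 15ⁿ ≥ 3, i.e. 15ⁿ ≥ 2397.
15² = 225 falls short of 2397 but 15³ = 3375 reaches it, so n = 3.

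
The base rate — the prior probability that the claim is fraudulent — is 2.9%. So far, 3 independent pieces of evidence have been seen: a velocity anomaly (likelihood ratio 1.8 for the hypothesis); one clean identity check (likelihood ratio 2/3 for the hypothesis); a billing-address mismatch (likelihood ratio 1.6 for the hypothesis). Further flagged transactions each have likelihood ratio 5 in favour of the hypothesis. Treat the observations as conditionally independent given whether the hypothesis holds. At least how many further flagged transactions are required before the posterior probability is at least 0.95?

Prior odds = 0.029/0.971 = 29/971.
Combined Bayes factor of the evidence already in hand = 1.8 × (2/3) × 1.6 = 1.92.
Odds after that evidence = (29/971) × 1.92 = 1392/24275.
Target odds = 0.95/0.05 = 19.
Need 5ⁿ ≥ 19 ÷ (1392/24275) = 461225/1392.
5³ = 125 falls short of 461225/1392 but 5⁴ = 625 reaches it, so n = 4.

4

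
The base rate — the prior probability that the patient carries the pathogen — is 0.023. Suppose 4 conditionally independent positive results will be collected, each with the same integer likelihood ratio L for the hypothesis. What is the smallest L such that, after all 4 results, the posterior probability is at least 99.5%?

10

Prior odds = 0.023/0.977 = 23/977.
Target odds = 0.995/0.005 = 199.
Need L⁴ ≥ 199 ÷ (23/977) = 194423/23.
9⁴ = 6561 < 194423/23 ≤ 10000 = 10⁴, so L = 10.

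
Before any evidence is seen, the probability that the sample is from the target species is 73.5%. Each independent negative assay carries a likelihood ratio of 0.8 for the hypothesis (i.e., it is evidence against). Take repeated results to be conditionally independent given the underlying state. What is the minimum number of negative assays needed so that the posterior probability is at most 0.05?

18

Prior odds = 0.735/0.265 = 147/53.
Likelihood ratio per negative assay = 0.8.
Target posterior odds = 0.05/0.95 = 1/19.
Need (147/53) × 0.8ⁿ ≤ 1/19, i.e. 0.8ⁿ ≤ 53/2793.
0.8¹⁷ ≈0.022518 is still above 53/2793 but 0.8¹⁸ ≈0.0180144 is at or below it, so n = 18.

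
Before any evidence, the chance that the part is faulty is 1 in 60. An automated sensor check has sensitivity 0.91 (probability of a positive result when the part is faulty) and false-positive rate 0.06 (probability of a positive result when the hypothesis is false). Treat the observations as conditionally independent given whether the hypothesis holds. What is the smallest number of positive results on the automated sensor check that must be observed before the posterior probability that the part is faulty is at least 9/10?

Prior odds = (1/60)/(59/60) = 1/59.
Likelihood ratio of a positive result = 0.91/0.06 = 91/6.
Target posterior odds = 0.9/0.1 = 9.
Require (91/6)ⁿ ≥ 9 ÷ (1/59) = 531.
(91/6)² = 8281/36 falls short of 531 but (91/6)³ = 753571/216 reaches it, so n = 3.

3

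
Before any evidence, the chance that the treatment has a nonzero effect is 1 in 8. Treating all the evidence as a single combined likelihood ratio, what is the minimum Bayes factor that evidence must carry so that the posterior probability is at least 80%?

Prior odds = 0.125/0.875 = 1/7.
Target odds = 0.8/0.2 = 4.
Required Bayes factor = 4 ÷ (1/7) = 28.

28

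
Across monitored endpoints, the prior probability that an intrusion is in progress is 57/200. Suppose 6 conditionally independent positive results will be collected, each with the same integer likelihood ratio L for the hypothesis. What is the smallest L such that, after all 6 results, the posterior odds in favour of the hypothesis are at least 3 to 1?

Prior odds = 0.285/0.715 = 57/143.
Target odds = 3.
Need L⁶ ≥ 3 ÷ (57/143) = 143/19.
1⁶ = 1 < 143/19 ≤ 64 = 2⁶, so L = 2.

2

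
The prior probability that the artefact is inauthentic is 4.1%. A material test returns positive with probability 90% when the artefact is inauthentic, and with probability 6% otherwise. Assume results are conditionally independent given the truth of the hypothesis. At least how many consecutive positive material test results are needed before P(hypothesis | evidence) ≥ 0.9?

Prior odds: 0.041 ÷ 0.959 = 41/959.
Likelihood ratio of a positive result = 0.9/0.06 = 15.
Target odds: 0.9 ÷ 0.1 = 9.
Need (41/959) × 15ⁿ ≥ 9, i.e. 15ⁿ ≥ 8631/41.
15¹ = 15 falls short of 8631/41 but 15² = 225 reaches it, so n = 2.

2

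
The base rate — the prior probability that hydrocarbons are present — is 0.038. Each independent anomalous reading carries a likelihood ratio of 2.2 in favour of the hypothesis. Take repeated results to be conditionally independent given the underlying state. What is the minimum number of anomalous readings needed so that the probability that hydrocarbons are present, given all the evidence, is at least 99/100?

Prior odds: 0.038 ÷ 0.962 = 19/481.
Likelihood ratio per anomalous reading = 2.2.
Target posterior odds = 0.99/0.01 = 99.
Need (19/481) × 2.2ⁿ ≥ 99, i.e. 2.2ⁿ ≥ 47619/19.
2.2⁹ ≈1207.27 falls short of 47619/19 but 2.2¹⁰ ≈2655.99 reaches it, so n = 10.

10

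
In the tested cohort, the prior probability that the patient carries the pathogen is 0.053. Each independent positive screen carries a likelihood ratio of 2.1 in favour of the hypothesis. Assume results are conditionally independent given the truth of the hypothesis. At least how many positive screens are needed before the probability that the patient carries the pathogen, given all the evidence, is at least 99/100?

Prior odds = 0.053/0.947 = 53/947.
Likelihood ratio per positive screen = 2.1.
Target odds: 0.99 ÷ 0.01 = 99.
Need (53/947) × 2.1ⁿ ≥ 99, i.e. 2.1ⁿ ≥ 93753/53.
2.1¹⁰ ≈1667.99 falls short of 93753/53 but 2.1¹¹ ≈3502.78 reaches it, so n = 11.

11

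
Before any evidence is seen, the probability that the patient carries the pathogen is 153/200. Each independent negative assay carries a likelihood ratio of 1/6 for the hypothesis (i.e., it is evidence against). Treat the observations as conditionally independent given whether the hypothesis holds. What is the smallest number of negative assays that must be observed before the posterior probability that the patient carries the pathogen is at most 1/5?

2

Prior odds = 0.765/0.235 = 153/47.
Likelihood ratio per negative assay = 1/6.
Target posterior odds = 0.2/0.8 = 0.25.
Need (153/47) × (1/6)ⁿ ≤ 0.25, i.e. (1/6)ⁿ ≤ 47/612.
(1/6)¹ = 1/6 is still above 47/612 but (1/6)² = 1/36 is at or below it, so n = 2.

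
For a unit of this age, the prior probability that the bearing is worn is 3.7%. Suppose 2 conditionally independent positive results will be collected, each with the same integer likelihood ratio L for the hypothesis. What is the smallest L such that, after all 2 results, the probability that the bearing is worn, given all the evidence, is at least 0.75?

9

Prior odds = 0.037/0.963 = 37/963.
Target odds = 0.75/0.25 = 3.
Need L² ≥ 3 ÷ (37/963) = 2889/37.
8² = 64 < 2889/37 ≤ 81 = 9², so L = 9.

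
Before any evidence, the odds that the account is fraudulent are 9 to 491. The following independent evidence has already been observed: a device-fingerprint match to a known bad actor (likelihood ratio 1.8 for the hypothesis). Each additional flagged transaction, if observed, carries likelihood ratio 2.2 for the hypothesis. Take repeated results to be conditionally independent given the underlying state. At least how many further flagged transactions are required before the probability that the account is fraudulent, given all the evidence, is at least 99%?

Prior odds = 9/491.
Bayes factor of the evidence already in hand = 1.8.
Odds after that evidence = (9/491) × 1.8 = 81/2455.
Target odds = 0.99/0.01 = 99.
Need 2.2ⁿ ≥ 99 ÷ (81/2455) = 27005/9.
2.2¹⁰ ≈2655.99 falls short of 27005/9 but 2.2¹¹ ≈5843.18 reaches it, so n = 11.

11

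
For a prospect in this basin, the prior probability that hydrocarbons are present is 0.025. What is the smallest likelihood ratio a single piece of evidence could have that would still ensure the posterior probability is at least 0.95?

Prior odds = 0.025/0.975 = 1/39.
Target odds = 0.95/0.05 = 19.
Required Bayes factor = 19 ÷ (1/39) = 741.

741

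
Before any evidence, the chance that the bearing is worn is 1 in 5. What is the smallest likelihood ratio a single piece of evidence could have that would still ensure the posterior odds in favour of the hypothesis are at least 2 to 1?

Prior odds = 0.2/0.8 = 0.25.
Target odds = 2.
Required Bayes factor = 2 ÷ 0.25 = 8.

8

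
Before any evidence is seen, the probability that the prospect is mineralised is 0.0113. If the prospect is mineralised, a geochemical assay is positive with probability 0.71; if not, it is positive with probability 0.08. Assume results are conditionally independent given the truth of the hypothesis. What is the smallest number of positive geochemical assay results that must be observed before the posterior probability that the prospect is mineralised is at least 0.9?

4

Prior odds = 0.0113/0.9887 = 113/9887.
Likelihood ratio of a positive = 0.71/0.08 = 8.875.
Target odds: 0.9 ÷ 0.1 = 9.
Require 8.875ⁿ ≥ 9 ÷ (113/9887) = 88983/113.
8.875³ = 357911/512 falls short of 88983/113 but 8.875⁴ = 25411681/4096 reaches it, so n = 4.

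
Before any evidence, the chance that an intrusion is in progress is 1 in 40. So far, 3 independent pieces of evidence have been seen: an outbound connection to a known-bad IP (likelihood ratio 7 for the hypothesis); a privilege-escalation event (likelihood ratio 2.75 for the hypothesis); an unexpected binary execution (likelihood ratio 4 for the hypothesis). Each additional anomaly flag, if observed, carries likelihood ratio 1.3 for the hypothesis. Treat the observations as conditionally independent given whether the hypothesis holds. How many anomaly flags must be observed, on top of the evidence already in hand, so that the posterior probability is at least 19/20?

Prior odds = 0.025/0.975 = 1/39.
Combined Bayes factor of the evidence already in hand = 7 × 2.75 × 4 = 77.
Odds after that evidence = (1/39) × 77 = 77/39.
Target odds = 0.95/0.05 = 19.
Need 1.3ⁿ ≥ 19 ÷ (77/39) = 741/77.
1.3⁸ = 815730721/100000000 falls short of 741/77 but 1.3⁹ ≈10.6045 reaches it, so n = 9.

9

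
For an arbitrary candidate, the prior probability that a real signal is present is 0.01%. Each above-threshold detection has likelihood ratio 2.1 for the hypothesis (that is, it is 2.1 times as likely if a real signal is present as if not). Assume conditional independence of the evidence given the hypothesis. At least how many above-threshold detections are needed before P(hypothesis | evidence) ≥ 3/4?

14

Prior odds = 0.0001/0.9999 = 1/9999.
Likelihood ratio per above-threshold detection = 2.1.
Target odds: 0.75 ÷ 0.25 = 3.
Need (1/9999) × 2.1ⁿ ≥ 3, i.e. 2.1ⁿ ≥ 29997.
2.1¹³ ≈15447.2 falls short of 29997 but 2.1¹⁴ ≈32439.2 reaches it, so n = 14.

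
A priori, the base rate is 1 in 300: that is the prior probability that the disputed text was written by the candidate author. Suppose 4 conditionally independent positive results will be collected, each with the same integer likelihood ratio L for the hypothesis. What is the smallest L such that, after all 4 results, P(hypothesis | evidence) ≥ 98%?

Prior odds = (1/300)/(299/300) = 1/299.
Target odds = 0.98/0.02 = 49.
Need L⁴ ≥ 49 ÷ (1/299) = 14651.
11⁴ = 14641 < 14651 ≤ 20736 = 12⁴, so L = 12.

12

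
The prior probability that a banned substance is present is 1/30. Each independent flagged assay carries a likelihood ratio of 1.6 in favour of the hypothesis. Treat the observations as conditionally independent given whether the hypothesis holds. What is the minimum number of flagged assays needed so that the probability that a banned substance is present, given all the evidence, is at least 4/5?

11

Prior odds = (1/30)/(29/30) = 1/29.
Likelihood ratio per flagged assay = 1.6.
Target odds: 0.8 ÷ 0.2 = 4.
Require 1.6ⁿ ≥ 4 ÷ (1/29) = 116.
1.6¹⁰ ≈109.951 falls short of 116 but 1.6¹¹ ≈175.922 reaches it, so n = 11.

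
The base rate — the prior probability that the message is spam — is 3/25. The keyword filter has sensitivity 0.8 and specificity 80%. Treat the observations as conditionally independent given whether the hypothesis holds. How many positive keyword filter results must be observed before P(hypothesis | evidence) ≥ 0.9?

4

Prior odds = 0.12/0.88 = 3/22.
False-positive rate = 1 − 0.8 = 0.2; likelihood ratio of a positive = 0.8/0.2 = 4.
Target odds: 0.9 ÷ 0.1 = 9.
Require 4ⁿ ≥ 9 ÷ (3/22) = 66.
4³ = 64 falls short of 66 but 4⁴ = 256 reaches it, so n = 4.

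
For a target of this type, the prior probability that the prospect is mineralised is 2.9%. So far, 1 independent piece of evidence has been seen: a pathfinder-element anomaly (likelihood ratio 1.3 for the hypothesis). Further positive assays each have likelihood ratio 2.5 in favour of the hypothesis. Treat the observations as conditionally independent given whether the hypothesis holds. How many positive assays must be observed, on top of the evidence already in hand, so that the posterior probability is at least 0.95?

7

Prior odds = 0.029/0.971 = 29/971.
Bayes factor of the evidence already in hand = 1.3.
Odds after that evidence = (29/971) × 1.3 = 377/9710.
Target odds = 0.95/0.05 = 19.
Need 2.5ⁿ ≥ 19 ÷ (377/9710) = 184490/377.
2.5⁶ = 244.140625 falls short of 184490/377 but 2.5⁷ = 610.3515625 reaches it, so n = 7.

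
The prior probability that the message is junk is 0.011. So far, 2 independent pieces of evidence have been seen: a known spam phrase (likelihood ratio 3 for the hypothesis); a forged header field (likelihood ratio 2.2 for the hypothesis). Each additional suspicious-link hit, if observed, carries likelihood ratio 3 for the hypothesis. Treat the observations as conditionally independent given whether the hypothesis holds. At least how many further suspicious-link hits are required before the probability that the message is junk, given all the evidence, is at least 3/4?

4

Prior odds = 0.011/0.989 = 11/989.
Combined Bayes factor of the evidence already in hand = 3 × 2.2 = 6.6.
Odds after that evidence = (11/989) × 6.6 = 363/4945.
Target odds = 0.75/0.25 = 3.
Need 3ⁿ ≥ 3 ÷ (363/4945) = 4945/121.
3³ = 27 falls short of 4945/121 but 3⁴ = 81 reaches it, so n = 4.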